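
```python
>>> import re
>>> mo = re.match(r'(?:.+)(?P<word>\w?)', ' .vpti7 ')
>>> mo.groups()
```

('',)

The match spans [0:8] → ' .vpti7 '.
Captured: group 1 = ''.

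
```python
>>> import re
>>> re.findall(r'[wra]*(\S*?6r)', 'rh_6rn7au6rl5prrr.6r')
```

Pattern: zero or more of one of [wra]; then zero or more of a non-whitespace character (lazy), then the literal '6r' (captured).
Because the quantifier is non-greedy, it stops expanding at the earliest point where the rest of the pattern can succeed.
Matches: at [0:5] match 'rh_6r', group 1 = 'h_6r'; at [5:11] match 'n7au6r', group 1 = 'n7au6r'; at [11:20] match 'l5prrr.6r', group 1 = 'l5prrr.6r'.
`findall` collects group 1 from each match (3 total).

['h_6r', 'n7au6r', 'l5prrr.6r']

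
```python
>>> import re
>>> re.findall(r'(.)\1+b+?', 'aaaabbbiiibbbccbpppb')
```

['a', 'i', 'c', 'p']

`\1` has to match the exact text group 1 already captured.
Matches: at [0:5] match 'aaaab', group 1 = 'a'; at [7:11] match 'iiib', group 1 = 'i'; at [13:16] match 'ccb', group 1 = 'c'; at [16:20] match 'pppb', group 1 = 'p'.
With a single group, `findall` returns only what that group captured — 4 items.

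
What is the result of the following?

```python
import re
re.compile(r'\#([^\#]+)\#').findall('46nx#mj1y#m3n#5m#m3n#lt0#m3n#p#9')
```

['mj1y', '5m', 'lt0', 'p']

One capturing group, so `findall` returns just the captured substring from each match — 4 in all.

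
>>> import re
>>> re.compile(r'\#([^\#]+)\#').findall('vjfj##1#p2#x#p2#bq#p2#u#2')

Walking the string: at [5:8] match '#1#', group 1 = '1'; at [10:13] match '#x#', group 1 = 'x'; at [15:19] match '#bq#', group 1 = 'bq'; at [21:24] match '#u#', group 1 = 'u'.
Because there's exactly one group, `findall` drops the full match and keeps group 1 from each hit.

['1', 'x', 'bq', 'u']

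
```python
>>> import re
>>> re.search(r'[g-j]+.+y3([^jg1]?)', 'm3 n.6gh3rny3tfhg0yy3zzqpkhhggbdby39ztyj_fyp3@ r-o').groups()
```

('9',)

The match spans [6:36] → 'gh3rny3tfhg0yy3zzqpkhhggbdby39'.
Captured: group 1 = '9'.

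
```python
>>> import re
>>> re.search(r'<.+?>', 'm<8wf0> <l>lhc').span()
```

The match spans [1:7] → '<8wf0>'.

(1, 7)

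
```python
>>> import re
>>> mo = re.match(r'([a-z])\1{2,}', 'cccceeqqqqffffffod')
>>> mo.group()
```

`\1` is not a pattern — it's the concrete string captured by group 1, re-applied verbatim.
`re.match` won't scan ahead — the pattern has to work from the very first character.
The match spans [0:4] → 'cccc'.
Captured: group 1 = 'c'.

'cccc'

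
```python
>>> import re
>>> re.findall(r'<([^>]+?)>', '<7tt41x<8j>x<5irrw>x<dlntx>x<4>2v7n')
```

Scanning left to right: at [0:11] match '<7tt41x<8j>', group 1 = '7tt41x<8j'; at [12:19] match '<5irrw>', group 1 = '5irrw'; at [20:27] match '<dlntx>', group 1 = 'dlntx'; at [28:31] match '<4>', group 1 = '4'.
`findall` collects group 1 from each match (4 total).

['7tt41x<8j', '5irrw', 'dlntx', '4']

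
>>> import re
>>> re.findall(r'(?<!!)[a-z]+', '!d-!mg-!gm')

The negative lookaround is zero-width — it rules out positions where the adjacent text would match, without consuming anything.
`findall` yields the raw match text (2 of them) because the pattern has no groups.

['g', 'm']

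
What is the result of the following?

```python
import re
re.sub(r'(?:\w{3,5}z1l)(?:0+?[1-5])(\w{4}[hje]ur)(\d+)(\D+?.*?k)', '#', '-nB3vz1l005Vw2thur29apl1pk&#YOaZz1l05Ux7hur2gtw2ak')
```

The pattern matches 3 to 5 of a word character, then the literal 'z1l' (non-capturing group); then one or more of the literal '0' (lazy), then a character in [1-5] (non-capturing group); then exactly 4 of a word character, then one of [hje], then the literal 'ur' (captured); then one or more of a digit (captured); then one or more of a non-digit (lazy), then zero or more of any character (lazy), then a literal 'k' (captured).
Because the quantifier is non-greedy, it stops expanding at the earliest point where the rest of the pattern can succeed.
Matches: at [1:26] → 'nB3vz1l005Vw2thur29apl1pk'.
`sub` substitutes '#' at each match site.

'-#&#YOaZz1l05Ux7hur2gtw2ak'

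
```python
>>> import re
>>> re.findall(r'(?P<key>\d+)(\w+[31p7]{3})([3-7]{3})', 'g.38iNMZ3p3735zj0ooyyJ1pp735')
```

This matches one or more of a digit (captured as 'key'); then one or more of a word character, then exactly 3 of one of [31p7] (captured); then exactly 3 of a character in [3-7] (captured).
Matches: at [2:28] match '38iNMZ3p3735zj0ooyyJ1pp735', groups = ('38', 'iNMZ3p3735zj0ooyyJ1pp', '735').
With 3 capturing groups, `findall` returns a 3-tuple per match.

[('38', 'iNMZ3p3735zj0ooyyJ1pp', '735')]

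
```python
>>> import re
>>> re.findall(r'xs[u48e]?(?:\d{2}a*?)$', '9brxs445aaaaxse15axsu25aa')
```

Since nothing is captured, `findall` lists the 1 matched substring directly.

['xsu25aa']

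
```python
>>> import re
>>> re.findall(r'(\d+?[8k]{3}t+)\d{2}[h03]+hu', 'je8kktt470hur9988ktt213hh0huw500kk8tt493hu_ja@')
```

The pattern matches one or more of a digit (lazy), then exactly 3 of one of [8k], then one or more of a literal 't' (captured); then exactly 2 of a digit, then one or more of one of [h03], then the literal 'hu'.
Matches: at [13:28] match '9988ktt213hh0hu', group 1 = '9988ktt'; at [29:42] match '500kk8tt493hu', group 1 = '500kk8tt'.
With a single group, `findall` returns only what that group captured — 2 items.

['9988ktt', '500kk8tt']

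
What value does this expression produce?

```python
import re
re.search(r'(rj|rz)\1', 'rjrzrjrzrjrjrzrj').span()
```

(8, 12)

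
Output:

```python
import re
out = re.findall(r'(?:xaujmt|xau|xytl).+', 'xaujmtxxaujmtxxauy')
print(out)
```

['xaujmtxxaujmtxxauy']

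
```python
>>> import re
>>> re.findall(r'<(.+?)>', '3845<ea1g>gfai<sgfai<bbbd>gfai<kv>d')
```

['ea1g', 'sgfai<bbbd', 'kv']

`findall` collects group 1 from each match (3 total).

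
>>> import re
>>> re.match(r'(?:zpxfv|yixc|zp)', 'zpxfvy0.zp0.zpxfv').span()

`match` is anchored at position 0; if the pattern doesn't fit there, it returns None.
The match spans [0:5] → 'zpxfv'.

(0, 5)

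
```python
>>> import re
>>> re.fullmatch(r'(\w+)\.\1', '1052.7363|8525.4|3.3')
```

A backreference is literal: `\1` must see the identical characters the first group matched.
For `fullmatch`, every character of the input must be accounted for by the pattern.
Here there's no way to consume every character, so the call returns None.

None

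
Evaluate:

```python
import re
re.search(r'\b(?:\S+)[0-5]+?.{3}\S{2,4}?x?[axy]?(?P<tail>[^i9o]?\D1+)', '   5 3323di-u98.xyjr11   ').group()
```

'3323di-u98.xyjr11'

The pattern matches a word boundary (`\b`, zero-width); then one or more of a non-whitespace character (non-capturing group); then one or more of a character in [0-5] (lazy), then exactly 3 of any character, then 2 to 4 of a non-whitespace character (lazy); then optionally a literal 'x', then optionally one of [axy]; then optionally any character except [i9o], then a non-digit, then one or more of a literal '1' (captured as 'tail').
`search` walks the string left to right and returns the first match it finds.
The match spans [5:22] → '3323di-u98.xyjr11'.
Captured: group 1 = 'jr11'.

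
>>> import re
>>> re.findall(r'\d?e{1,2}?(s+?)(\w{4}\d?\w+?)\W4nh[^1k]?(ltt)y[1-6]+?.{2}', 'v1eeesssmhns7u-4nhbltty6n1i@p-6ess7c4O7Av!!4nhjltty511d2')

The pattern matches optionally a digit, then 1 to 2 of the literal 'e' (lazy); then one or more of a literal 's' (lazy) (captured); then exactly 4 of a word character, then optionally a digit, then one or more of a word character (lazy) (captured); then a non-word character, then the literal '4nh', then optionally any character except [1k]; then the literal 'lt', then the literal 't' (captured); then the literal 'y', then one or more of a character in [1-6] (lazy), then exactly 2 of any character.
Matches: at [3:26] match 'eesssmhns7u-4nhbltty6n1', groups = ('s', 'ssmhns7u', 'ltt').
3 groups means the one result is a tuple of 3 captured strings — 1 here.

[('s', 'ssmhns7u', 'ltt')]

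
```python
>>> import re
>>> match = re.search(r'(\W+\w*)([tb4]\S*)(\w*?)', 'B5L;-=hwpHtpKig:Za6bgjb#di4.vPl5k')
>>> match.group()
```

The pattern matches one or more of a non-word character, then zero or more of a word character (captured); then one of [tb4], then zero or more of a non-whitespace character (captured); then zero or more of a word character (lazy) (captured).
`re.search` scans for the first position where the pattern succeeds.
The match spans [3:33] → ';-=hwpHtpKig:Za6bgjb#di4.vPl5k'.
Captured: group 1 = ';-=hwpH', group 2 = 'tpKig:Za6bgjb#di4.vPl5k', group 3 = ''.

';-=hwpHtpKig:Za6bgjb#di4.vPl5k'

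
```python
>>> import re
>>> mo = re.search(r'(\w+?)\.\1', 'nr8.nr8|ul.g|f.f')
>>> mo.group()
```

`\1` has to match the exact text group 1 already captured.
The match spans [0:7] → 'nr8.nr8'.

'nr8.nr8'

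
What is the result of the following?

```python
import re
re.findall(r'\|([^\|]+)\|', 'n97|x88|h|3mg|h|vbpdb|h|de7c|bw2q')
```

['x88', '3mg', 'vbpdb', 'de7c']

Because there's exactly one group, `findall` drops the full match and keeps group 1 from each hit.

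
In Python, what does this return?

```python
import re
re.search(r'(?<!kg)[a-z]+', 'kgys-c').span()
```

The negative lookahead/lookbehind blocks any match where the forbidden context is present.
`search` walks the string left to right and returns the first match it finds.
The match spans [0:4] → 'kgys'.

(0, 4)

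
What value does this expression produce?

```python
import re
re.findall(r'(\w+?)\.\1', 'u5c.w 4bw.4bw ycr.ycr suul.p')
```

After group 1 captures some text, `\1` only succeeds where that same text appears again.
Walking the string: at [6:13] match '4bw.4bw', group 1 = '4bw'; at [14:21] match 'ycr.ycr', group 1 = 'ycr'.
`findall` collects group 1 from each match (2 total).

['4bw', 'ycr']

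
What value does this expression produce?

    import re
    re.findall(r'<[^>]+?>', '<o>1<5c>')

Matches: at [0:3] → '<o>'; at [4:8] → '<5c>'.
`findall` yields the raw match text (2 of them) because the pattern has no groups.

['<o>', '<5c>']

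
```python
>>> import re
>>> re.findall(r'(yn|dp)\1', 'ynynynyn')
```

['yn', 'yn']

After group 1 captures some text, `\1` only succeeds where that same text appears again.
Because there's exactly one group, `findall` drops the full match and keeps group 1 from each hit.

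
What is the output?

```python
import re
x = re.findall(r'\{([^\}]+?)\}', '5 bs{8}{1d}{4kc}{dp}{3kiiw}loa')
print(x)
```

['8', '1d', '4kc', 'dp', '3kiiw']

Walking the string: at [4:7] match '{8}', group 1 = '8'; at [7:11] match '{1d}', group 1 = '1d'; at [11:16] match '{4kc}', group 1 = '4kc'; at [16:20] match '{dp}', group 1 = 'dp'; at [20:27] match '{3kiiw}', group 1 = '3kiiw'.
With a single group, `findall` returns only what that group captured — 5 items.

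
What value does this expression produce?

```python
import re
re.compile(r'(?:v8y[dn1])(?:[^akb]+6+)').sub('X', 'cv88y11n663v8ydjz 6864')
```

'cv88y11n663X4'

This matches the literal 'v8y', then one of [dn1] (non-capturing group); then one or more of any character except [akb], then one or more of the literal '6' (non-capturing group).
Matches: at [11:21] → 'v8ydjz 686'.
`sub` substitutes 'X' at each match site.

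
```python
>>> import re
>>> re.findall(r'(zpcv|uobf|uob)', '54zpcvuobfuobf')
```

['zpcv', 'uobf', 'uobf']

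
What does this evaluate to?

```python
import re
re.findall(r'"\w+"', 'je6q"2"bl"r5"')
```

Matches: at [4:7] → '"2"'; at [9:13] → '"r5"'.
No capturing groups, so `findall` returns the 2 full match strings.

['"2"', '"r5"']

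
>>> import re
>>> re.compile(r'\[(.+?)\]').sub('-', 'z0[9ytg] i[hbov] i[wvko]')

'z0- i- i-'

Because the quantifier is non-greedy, it stops expanding at the earliest point where the rest of the pattern can succeed.
Each match is replaced by '-'.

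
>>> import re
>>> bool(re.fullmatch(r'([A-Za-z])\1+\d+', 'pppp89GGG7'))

False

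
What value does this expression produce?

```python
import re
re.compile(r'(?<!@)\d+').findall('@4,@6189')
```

The negative lookaround is zero-width — it rules out positions where the adjacent text would match, without consuming anything.
`findall` yields the raw match text (1 of them) because the pattern has no groups.

['189']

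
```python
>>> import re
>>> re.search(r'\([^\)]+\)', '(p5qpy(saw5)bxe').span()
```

(0, 12)

`search` walks the string left to right and returns the first match it finds.
The match spans [0:12] → '(p5qpy(saw5)'.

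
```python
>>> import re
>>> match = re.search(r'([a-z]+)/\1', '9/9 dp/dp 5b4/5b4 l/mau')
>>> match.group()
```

`\1` has to match the exact text group 1 already captured.
The match spans [4:9] → 'dp/dp'.

'dp/dp'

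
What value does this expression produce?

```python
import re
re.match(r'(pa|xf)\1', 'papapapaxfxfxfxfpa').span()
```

`\1` has to match the exact text group 1 already captured.
`re.match` won't scan ahead — the pattern has to work from the very first character.
The match spans [0:4] → 'papa'.
Captured: group 1 = 'pa'.

(0, 4)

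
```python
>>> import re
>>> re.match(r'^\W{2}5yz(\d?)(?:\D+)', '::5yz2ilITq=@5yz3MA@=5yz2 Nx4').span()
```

(0, 13)

This matches anchored at the start of the string; then exactly 2 of a non-word character, then the literal '5yz'; then optionally a digit (captured); then one or more of a non-digit (non-capturing group).
`re.match` only tries the pattern at the start of the string.
The match spans [0:13] → '::5yz2ilITq=@'.
Captured: group 1 = '2'.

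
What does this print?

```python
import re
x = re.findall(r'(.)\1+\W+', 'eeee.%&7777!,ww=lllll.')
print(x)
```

`\1` is not a pattern — it's the concrete string captured by group 1, re-applied verbatim.
Scanning left to right: at [0:7] match 'eeee.%&', group 1 = 'e'; at [7:13] match '7777!,', group 1 = '7'; at [13:16] match 'ww=', group 1 = 'w'; at [16:22] match 'lllll.', group 1 = 'l'.
One capturing group, so `findall` returns just the captured substring from each match — 4 in all.

['e', '7', 'w', 'l']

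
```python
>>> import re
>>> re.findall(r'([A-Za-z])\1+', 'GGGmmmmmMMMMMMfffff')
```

['G', 'm', 'M', 'f']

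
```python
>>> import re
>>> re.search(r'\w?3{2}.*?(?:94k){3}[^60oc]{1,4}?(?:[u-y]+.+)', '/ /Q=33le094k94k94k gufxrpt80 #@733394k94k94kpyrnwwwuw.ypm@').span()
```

The pattern matches optionally a word character, then exactly 2 of a literal '3', then zero or more of any character (lazy); then the literal '94k' repeated 3 times, then 1 to 4 of any character except [60oc] (lazy); then one or more of a character in [u-y], then one or more of any character (non-capturing group).
`re.search` tries every starting position until one works.
The match spans [5:59] → '33le094k94k94k gufxrpt80 #@733394k94k94kpyrnwwwuw.ypm@'.

(5, 59)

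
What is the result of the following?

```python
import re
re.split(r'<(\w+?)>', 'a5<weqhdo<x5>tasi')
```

Matches to split on: at [9:13] → '<x5>'.
With a capturing group present, the delimiter's captured portion is kept in the result list.

['a5<weqhdo', 'x5', 'tasi']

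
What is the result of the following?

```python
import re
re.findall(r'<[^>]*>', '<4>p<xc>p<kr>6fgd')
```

Since nothing is captured, `findall` lists the 3 matched substrings directly.

['<4>', '<xc>', '<kr>']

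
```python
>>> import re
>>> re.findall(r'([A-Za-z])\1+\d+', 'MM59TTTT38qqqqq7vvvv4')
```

['M', 'T', 'q', 'v']

`\1` has to match the exact text group 1 already captured.
Scanning left to right: at [0:4] match 'MM59', group 1 = 'M'; at [4:10] match 'TTTT38', group 1 = 'T'; at [10:16] match 'qqqqq7', group 1 = 'q'; at [16:21] match 'vvvv4', group 1 = 'v'.
One capturing group, so `findall` returns just the captured substring from each match — 4 in all.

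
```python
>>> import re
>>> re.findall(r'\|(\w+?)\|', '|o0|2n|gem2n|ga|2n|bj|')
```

['o0', 'gem2n', '2n']

One capturing group, so `findall` returns just the captured substring from each match — 3 in all.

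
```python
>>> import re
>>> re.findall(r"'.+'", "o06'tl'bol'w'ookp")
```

["'tl'bol'w'"]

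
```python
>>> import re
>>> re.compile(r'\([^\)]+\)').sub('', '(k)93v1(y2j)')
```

'93v1'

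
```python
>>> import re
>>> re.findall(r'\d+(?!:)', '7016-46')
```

['7016', '46']

The negative lookahead/lookbehind blocks any match where the forbidden context is present.
With no groups in the pattern, `findall` gives back each whole match — 2 here.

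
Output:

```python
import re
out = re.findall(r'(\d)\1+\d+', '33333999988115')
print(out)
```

['3']

After group 1 captures some text, `\1` only succeeds where that same text appears again.
Because there's exactly one group, `findall` drops the full match and keeps group 1 from the one hit.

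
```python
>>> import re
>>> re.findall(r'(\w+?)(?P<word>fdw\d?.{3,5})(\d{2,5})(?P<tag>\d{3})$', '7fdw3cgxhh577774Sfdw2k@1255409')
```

[('7fdw3cgxhh577774S', 'fdw2k@12', '55', '409')]

The pattern matches one or more of a word character (lazy) (captured); then the literal 'fdw', then optionally a digit, then 3 to 5 of any character (captured as 'word'); then 2 to 5 of a digit (captured); then exactly 3 of a digit (captured as 'tag'); then anchored at the end.
Scanning left to right: at [0:30] match '7fdw3cgxhh577774Sfdw2k@1255409', groups = ('7fdw3cgxhh577774S', 'fdw2k@12', '55', '409').
4 groups means the one result is a tuple of 4 captured strings — 1 here.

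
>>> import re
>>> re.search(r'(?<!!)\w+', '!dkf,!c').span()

A negative assertion filters positions out without eating any characters.
Unlike `match`, `search` isn't anchored — it looks for the pattern anywhere in the string.
The match spans [2:4] → 'kf'.

(2, 4)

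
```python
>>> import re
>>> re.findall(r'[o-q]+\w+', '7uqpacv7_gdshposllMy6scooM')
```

Pattern: one or more of a character in [o-q]; then one or more of a word character.
Walking the string: at [2:26] → 'qpacv7_gdshposllMy6scooM'.
`findall` yields the raw match text (1 of them) because the pattern has no groups.

['qpacv7_gdshposllMy6scooM']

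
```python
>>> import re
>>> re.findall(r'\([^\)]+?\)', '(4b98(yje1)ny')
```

Walking the string: at [0:11] → '(4b98(yje1)'.
With no groups in the pattern, `findall` gives back each whole match — 1 here.

['(4b98(yje1)']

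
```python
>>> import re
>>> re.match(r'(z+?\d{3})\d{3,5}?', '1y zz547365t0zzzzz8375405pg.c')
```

None

The pattern matches one or more of a literal 'z' (lazy), then exactly 3 of a digit (captured); then 3 to 5 of a digit (lazy).
With `match`, the pattern is implicitly anchored at the beginning.
Here the string doesn't start with a match, so the call returns None.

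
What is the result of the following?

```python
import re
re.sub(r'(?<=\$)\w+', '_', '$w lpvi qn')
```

Lookahead/lookbehind check context without consuming it, so the matched span excludes the asserted characters.
Matches: at [1:2] → 'w'.
Every occurrence is swapped for '_'.

'$_ lpvi qn'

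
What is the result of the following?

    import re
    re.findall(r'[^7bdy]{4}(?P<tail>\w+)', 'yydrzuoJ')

`findall` collects group 1 from the one match (1 total).

['J']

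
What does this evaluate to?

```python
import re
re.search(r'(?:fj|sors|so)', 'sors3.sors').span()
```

Alternation tries branches left to right and keeps the first one that lets the overall match succeed at that position.
Unlike `match`, `search` isn't anchored — it looks for the pattern anywhere in the string.
The match spans [0:4] → 'sors'.

(0, 4)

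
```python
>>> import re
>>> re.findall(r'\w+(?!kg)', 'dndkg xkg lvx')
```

['dndkg', 'xkg', 'lvx']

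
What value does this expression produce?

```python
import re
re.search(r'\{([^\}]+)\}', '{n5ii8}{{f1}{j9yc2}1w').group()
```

The match spans [0:7] → '{n5ii8}'.

'{n5ii8}'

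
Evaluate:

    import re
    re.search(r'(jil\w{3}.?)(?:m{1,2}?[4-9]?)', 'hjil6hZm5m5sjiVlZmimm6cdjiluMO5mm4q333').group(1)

The match spans [1:9] → 'jil6hZm5'.
Captured: group 1 = 'jil6hZ'.

'jil6hZ'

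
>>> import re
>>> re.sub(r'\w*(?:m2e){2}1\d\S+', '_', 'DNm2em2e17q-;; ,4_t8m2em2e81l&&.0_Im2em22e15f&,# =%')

Pattern: zero or more of a word character, then the literal 'm2e' repeated 2 times; then a literal '1', then a digit; then one or more of a non-whitespace character.
Matches: at [0:14] → 'DNm2em2e17q-;;'.
Each match is replaced by '_'.

'_ ,4_t8m2em2e81l&&.0_Im2em22e15f&,# =%'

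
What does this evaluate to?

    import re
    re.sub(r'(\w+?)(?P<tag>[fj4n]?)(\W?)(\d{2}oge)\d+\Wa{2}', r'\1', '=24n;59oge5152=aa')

The `?` after the quantifier makes it lazy — it takes as little as possible before letting the rest of the pattern try.
The replacement refers to a captured group, so each match is rewritten using its own captured text.

'=24'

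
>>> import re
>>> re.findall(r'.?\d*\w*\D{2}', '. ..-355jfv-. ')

This matches optionally any character, then zero or more of a digit; then zero or more of a word character, then exactly 2 of a non-digit.
Since nothing is captured, `findall` lists the 3 matched substrings directly.

['. .', '.-', '355jfv-.']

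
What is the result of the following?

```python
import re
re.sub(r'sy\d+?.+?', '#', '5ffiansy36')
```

'5ffian#'

Pattern: the literal 'sy', then one or more of a digit (lazy); then one or more of any character (lazy).
Matches: at [6:10] → 'sy36'.
Every occurrence is swapped for '#'.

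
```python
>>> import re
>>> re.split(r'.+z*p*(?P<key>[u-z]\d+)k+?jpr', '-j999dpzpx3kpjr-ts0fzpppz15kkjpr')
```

Pattern: one or more of any character; then zero or more of a literal 'z', then zero or more of a literal 'p'; then a character in [u-z], then one or more of a digit (captured as 'key'); then one or more of a literal 'k' (lazy), then the literal 'jpr'.
Matches to split on: at [0:32] → '-j999dpzpx3kpjr-ts0fzpppz15kkjpr'.
The group in the pattern means `split` returns the separators' captures alongside the pieces.

['', 'z15', '']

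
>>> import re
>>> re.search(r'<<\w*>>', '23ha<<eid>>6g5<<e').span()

(4, 11)

`re.search` scans for the first position where the pattern succeeds.
The match spans [4:11] → '<<eid>>'.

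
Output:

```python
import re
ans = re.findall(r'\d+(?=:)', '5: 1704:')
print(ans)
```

The positive lookaround only admits positions where the adjacent text matches; those characters stay outside the span.
No capturing groups, so `findall` returns the 2 full match strings.

['5', '1704']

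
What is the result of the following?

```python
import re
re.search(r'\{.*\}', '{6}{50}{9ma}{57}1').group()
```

`search` walks the string left to right and returns the first match it finds.
The match spans [0:16] → '{6}{50}{9ma}{57}'.

'{6}{50}{9ma}{57}'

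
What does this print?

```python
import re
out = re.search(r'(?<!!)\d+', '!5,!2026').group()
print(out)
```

026

Because the assertion is negative and zero-width, positions next to the forbidden text are skipped.
Unlike `match`, `search` isn't anchored — it looks for the pattern anywhere in the string.
The match spans [5:8] → '026'.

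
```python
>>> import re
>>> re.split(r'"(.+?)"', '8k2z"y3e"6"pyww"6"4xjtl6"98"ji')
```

['8k2z', 'y3e', '6', 'pyww', '6', '4xjtl6', '98"ji']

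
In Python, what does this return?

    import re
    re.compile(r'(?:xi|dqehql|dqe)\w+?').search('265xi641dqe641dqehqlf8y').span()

(3, 6)

`re.search` scans for the first position where the pattern succeeds.
The match spans [3:6] → 'xi6'.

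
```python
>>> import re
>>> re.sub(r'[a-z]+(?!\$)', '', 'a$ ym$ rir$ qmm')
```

The negative lookahead/lookbehind blocks any match where the forbidden context is present.
Matches: at [3:4] → 'y'; at [7:9] → 'ri'; at [12:15] → 'qmm'.
Every occurrence is swapped for ''.

'a$ m$ r$ '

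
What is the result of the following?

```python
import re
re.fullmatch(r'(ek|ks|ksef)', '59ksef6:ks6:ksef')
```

`re.fullmatch` requires the pattern to consume the entire string.
Here there's no way to consume every character, so the call returns None.

None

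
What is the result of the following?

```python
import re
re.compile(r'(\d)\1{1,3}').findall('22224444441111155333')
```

['2', '4', '4', '1', '5', '3']

The backreference `\1` re-matches whatever the first group consumed, character for character.
With a single group, `findall` returns only what that group captured — 6 items.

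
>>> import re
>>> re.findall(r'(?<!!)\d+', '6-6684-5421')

The negative lookaround is zero-width — it rules out positions where the adjacent text would match, without consuming anything.
With no groups in the pattern, `findall` gives back each whole match — 3 here.

['6', '6684', '5421']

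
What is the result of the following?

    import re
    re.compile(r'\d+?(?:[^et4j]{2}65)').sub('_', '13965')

'_'

`sub` substitutes '_' at each match site.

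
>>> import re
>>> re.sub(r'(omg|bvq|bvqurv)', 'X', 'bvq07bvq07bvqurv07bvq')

'X07X07Xurv07X'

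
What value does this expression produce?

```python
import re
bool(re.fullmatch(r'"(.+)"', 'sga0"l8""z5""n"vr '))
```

For `fullmatch`, every character of the input must be accounted for by the pattern.
Here the string isn't matched end-to-end, so the call returns None, and `bool(None)` is False.

False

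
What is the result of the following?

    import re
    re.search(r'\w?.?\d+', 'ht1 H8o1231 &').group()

'ht1'

This matches optionally a word character, then optionally any character; then one or more of a digit.
`re.search` scans for the first position where the pattern succeeds.
The match spans [0:3] → 'ht1'.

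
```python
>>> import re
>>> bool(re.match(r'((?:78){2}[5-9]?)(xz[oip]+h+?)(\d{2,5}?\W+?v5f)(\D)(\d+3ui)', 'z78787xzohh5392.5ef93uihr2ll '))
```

The pattern matches the literal '78' repeated 2 times, then optionally a character in [5-9] (captured); then the literal 'xz', then one or more of one of [oip], then one or more of the literal 'h' (lazy) (captured); then 2 to 5 of a digit (lazy), then one or more of a non-word character (lazy), then the literal 'v5f' (captured); then a non-digit (captured); then one or more of a digit, then the literal '3ui' (captured).
`re.match` won't scan ahead — the pattern has to work from the very first character.
Here position 0 doesn't satisfy it, so the call returns None, and `bool(None)` is False.

False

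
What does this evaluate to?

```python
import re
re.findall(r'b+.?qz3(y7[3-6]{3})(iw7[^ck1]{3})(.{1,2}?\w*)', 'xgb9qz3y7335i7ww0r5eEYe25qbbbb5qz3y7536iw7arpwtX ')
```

With 3 capturing groups, `findall` returns a 3-tuple per match.

[('y7536', 'iw7arp', 'wtX')]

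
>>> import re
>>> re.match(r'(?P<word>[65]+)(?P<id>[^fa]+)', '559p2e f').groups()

('55', '9p2e ')

The match spans [0:7] → '559p2e '.
Captured: group 1 = '55', group 2 = '9p2e '.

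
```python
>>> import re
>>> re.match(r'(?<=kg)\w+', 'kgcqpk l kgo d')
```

The `(?=…)`/`(?<=…)` assertion just peeks at neighbouring text; it doesn't advance the match position.
With `match`, the pattern is implicitly anchored at the beginning.
Here position 0 doesn't satisfy it, so the call returns None.

None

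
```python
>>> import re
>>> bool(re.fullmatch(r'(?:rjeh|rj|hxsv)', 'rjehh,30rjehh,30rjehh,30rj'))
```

`fullmatch` succeeds only if the pattern covers the string from start to end.
Here the string isn't matched end-to-end, so the call returns None, and `bool(None)` is False.

False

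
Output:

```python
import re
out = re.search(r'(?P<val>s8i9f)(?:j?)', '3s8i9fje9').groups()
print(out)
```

The pattern matches the literal 's8i', then the literal '9f' (captured as 'val'); then optionally a literal 'j' (non-capturing group).
`re.search` scans for the first position where the pattern succeeds.
The match spans [1:7] → 's8i9fj'.
Captured: group 1 = 's8i9f'.

('s8i9f',)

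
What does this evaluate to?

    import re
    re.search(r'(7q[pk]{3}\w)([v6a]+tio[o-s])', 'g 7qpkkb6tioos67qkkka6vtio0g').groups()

('7qpkkb', '6tioo')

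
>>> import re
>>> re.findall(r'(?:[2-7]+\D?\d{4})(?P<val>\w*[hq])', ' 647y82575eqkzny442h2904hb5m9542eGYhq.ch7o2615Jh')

['5eqkzny442h2904hb5m9542eGYhq', 'Jh']

Pattern: one or more of a character in [2-7], then optionally a non-digit, then exactly 4 of a digit (non-capturing group); then zero or more of a word character, then one of [hq] (captured as 'val').
Walking the string: at [1:37] match '647y82575eqkzny442h2904hb5m9542eGYhq', group 1 = '5eqkzny442h2904hb5m9542eGYhq'; at [40:48] match '7o2615Jh', group 1 = 'Jh'.
With a single group, `findall` returns only what that group captured — 2 items.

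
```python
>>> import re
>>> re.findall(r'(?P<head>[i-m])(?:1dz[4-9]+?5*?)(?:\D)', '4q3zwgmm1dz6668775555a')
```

['m']

The pattern matches a character in [i-m] (captured as 'head'); then the literal '1dz', then one or more of a character in [4-9] (lazy), then zero or more of a literal '5' (lazy) (non-capturing group); then a non-digit (non-capturing group).
With a single group, `findall` returns only what that group captured — 1 item.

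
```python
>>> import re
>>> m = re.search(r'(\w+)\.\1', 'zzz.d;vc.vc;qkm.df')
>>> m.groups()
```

`\1` is not a pattern — it's the concrete string captured by group 1, re-applied verbatim.
`search` walks the string left to right and returns the first match it finds.
The match spans [6:11] → 'vc.vc'.
Captured: group 1 = 'vc'.

('vc',)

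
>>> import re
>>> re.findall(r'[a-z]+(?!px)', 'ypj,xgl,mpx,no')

['ypj', 'xgl', 'mpx', 'no']

A negative assertion filters positions out without eating any characters.
Walking the string: at [0:3] → 'ypj'; at [4:7] → 'xgl'; at [8:11] → 'mpx'; at [12:14] → 'no'.
No capturing groups, so `findall` returns the 4 full match strings.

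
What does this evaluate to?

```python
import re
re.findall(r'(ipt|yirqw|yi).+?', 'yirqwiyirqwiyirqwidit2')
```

Branches in `(...|...)` are attempted left-to-right; the first branch that allows the whole pattern to succeed is taken.
Matches: at [0:6] match 'yirqwi', group 1 = 'yirqw'; at [6:12] match 'yirqwi', group 1 = 'yirqw'; at [12:18] match 'yirqwi', group 1 = 'yirqw'.
Because there's exactly one group, `findall` drops the full match and keeps group 1 from each hit.

['yirqw', 'yirqw', 'yirqw']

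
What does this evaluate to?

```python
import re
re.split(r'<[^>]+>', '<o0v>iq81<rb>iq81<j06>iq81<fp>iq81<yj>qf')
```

Matches to split on: at [0:5] → '<o0v>'; at [9:13] → '<rb>'; at [17:22] → '<j06>'; at [26:30] → '<fp>'; at [34:38] → '<yj>'.
The string is cut at each match, leaving 6 pieces.

['', 'iq81', 'iq81', 'iq81', 'iq81', 'qf']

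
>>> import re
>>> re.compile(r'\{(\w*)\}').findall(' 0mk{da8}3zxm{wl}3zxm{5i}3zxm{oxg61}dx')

Walking the string: at [4:9] match '{da8}', group 1 = 'da8'; at [13:17] match '{wl}', group 1 = 'wl'; at [21:25] match '{5i}', group 1 = '5i'; at [29:36] match '{oxg61}', group 1 = 'oxg61'.
Because there's exactly one group, `findall` drops the full match and keeps group 1 from each hit.

['da8', 'wl', '5i', 'oxg61']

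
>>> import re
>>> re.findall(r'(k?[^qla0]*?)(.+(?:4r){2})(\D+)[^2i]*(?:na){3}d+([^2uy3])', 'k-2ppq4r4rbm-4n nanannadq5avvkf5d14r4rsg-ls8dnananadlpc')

Pattern: optionally a literal 'k', then zero or more of any character except [qla0] (lazy) (captured); then one or more of any character, then the literal '4r' repeated 2 times (captured); then one or more of a non-digit (captured); then zero or more of any character except [2i], then the literal 'na' repeated 3 times, then one or more of the literal 'd'; then any character except [2uy3] (captured).
A non-greedy quantifier consumes as few characters as it can — just enough that the remainder of the pattern still matches from where it stops; whatever follows it matches normally.
Walking the string: at [0:53] match 'k-2ppq4r4rbm-4n nanannadq5avvkf5d14r4rsg-ls8dnananadl', groups = ('k', '-2ppq4r4rbm-4n nanannadq5avvkf5d14r4r', 'sg-ls', 'l').
Multiple groups make `findall` return tuples — one 4-tuple for the one match.

[('k', '-2ppq4r4rbm-4n nanannadq5avvkf5d14r4r', 'sg-ls', 'l')]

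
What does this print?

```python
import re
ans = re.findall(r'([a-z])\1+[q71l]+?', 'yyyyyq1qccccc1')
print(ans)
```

['y', 'c']

`\1` has to match the exact text group 1 already captured.
Scanning left to right: at [0:6] match 'yyyyyq', group 1 = 'y'; at [8:14] match 'ccccc1', group 1 = 'c'.
One capturing group, so `findall` returns just the captured substring from each match — 2 in all.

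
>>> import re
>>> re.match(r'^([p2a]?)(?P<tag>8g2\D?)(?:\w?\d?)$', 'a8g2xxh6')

None

With `match`, the pattern is implicitly anchored at the beginning.
Here position 0 doesn't satisfy it, so the call returns None.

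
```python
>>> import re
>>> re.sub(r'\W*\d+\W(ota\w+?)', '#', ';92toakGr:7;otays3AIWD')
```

Pattern: zero or more of a non-word character, then one or more of a digit, then a non-word character; then the literal 'ota', then one or more of a word character (lazy) (captured).
A non-greedy quantifier consumes as few characters as it can — just enough that the remainder of the pattern still matches from where it stops; whatever follows it matches normally.
Matches: at [9:16] → ':7;otay'.
Each match is replaced by '#'.

';92toakGr#s3AIWD'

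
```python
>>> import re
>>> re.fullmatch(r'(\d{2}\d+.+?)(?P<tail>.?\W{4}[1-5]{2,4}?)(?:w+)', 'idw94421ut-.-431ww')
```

Pattern: exactly 2 of a digit, then one or more of a digit, then one or more of any character (lazy) (captured); then optionally any character, then exactly 4 of a non-word character, then 2 to 4 of a character in [1-5] (lazy) (captured as 'tail'); then one or more of a literal 'w' (non-capturing group).
For `fullmatch`, every character of the input must be accounted for by the pattern.
Here there's no way to consume every character, so the call returns None.

None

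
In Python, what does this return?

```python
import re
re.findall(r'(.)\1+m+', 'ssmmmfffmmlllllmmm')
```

['s', 'f', 'l']

After group 1 captures some text, `\1` only succeeds where that same text appears again.
Scanning left to right: at [0:5] match 'ssmmm', group 1 = 's'; at [5:10] match 'fffmm', group 1 = 'f'; at [10:18] match 'lllllmmm', group 1 = 'l'.
`findall` collects group 1 from each match (3 total).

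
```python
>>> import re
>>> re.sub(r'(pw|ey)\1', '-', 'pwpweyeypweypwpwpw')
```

A backreference is literal: `\1` must see the identical characters the first group matched.
Matches: at [0:4] → 'pwpw'; at [4:8] → 'eyey'; at [12:16] → 'pwpw'.
`sub` substitutes '-' at each match site.

'--pwey-pw'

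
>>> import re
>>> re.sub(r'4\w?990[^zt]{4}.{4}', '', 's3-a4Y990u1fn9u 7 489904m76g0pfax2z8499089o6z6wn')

This matches the literal '4', then optionally a word character, then the literal '990'; then exactly 4 of any character except [zt], then exactly 4 of any character.
Every occurrence is swapped for ''.

's3-a ax2z8'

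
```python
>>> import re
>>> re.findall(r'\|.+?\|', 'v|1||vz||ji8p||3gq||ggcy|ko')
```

['|1|', '|vz|', '|ji8p|', '|3gq|', '|ggcy|']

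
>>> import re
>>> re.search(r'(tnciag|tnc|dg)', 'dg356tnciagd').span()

`search` walks the string left to right and returns the first match it finds.
The match spans [0:2] → 'dg'.
Captured: group 1 = 'dg'.

(0, 2)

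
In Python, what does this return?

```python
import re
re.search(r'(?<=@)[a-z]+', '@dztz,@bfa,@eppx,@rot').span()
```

(1, 5)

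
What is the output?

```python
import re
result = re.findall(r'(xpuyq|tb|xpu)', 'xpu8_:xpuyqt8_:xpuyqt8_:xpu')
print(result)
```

['xpu', 'xpuyq', 'xpuyq', 'xpu']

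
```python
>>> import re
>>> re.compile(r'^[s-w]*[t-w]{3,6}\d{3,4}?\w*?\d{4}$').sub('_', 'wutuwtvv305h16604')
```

'_'

Each match is replaced by '_'.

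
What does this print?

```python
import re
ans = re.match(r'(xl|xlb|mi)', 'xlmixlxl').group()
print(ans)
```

`re.match` only tries the pattern at the start of the string.
The match spans [0:2] → 'xl'.

xl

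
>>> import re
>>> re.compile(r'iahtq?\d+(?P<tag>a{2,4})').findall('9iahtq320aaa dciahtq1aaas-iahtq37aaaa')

['aaa', 'aaa', 'aaaa']

This matches a literal 'i', then the literal 'aht'; then optionally the literal 'q', then one or more of a digit; then 2 to 4 of a literal 'a' (captured as 'tag').
With a single group, `findall` returns only what that group captured — 3 items.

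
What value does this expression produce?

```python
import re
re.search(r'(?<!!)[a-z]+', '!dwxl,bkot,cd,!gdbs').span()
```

(2, 5)

The negative lookahead/lookbehind blocks any match where the forbidden context is present.
The match spans [2:5] → 'wxl'.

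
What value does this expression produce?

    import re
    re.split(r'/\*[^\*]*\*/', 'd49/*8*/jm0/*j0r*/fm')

The string is cut at each match, leaving 3 pieces.

['d49', 'jm0', 'fm']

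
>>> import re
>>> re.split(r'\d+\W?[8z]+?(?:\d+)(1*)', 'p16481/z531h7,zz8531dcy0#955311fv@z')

['p', '', 'h', '', 'dcy0#955311fv@z']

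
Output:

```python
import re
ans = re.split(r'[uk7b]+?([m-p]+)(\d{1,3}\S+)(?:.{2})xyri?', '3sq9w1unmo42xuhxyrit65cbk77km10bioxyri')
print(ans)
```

The group in the pattern means `split` returns the separators' captures alongside the pieces.

['3sq9w1', 'nmo', '42xuhxyrit65cbk77km10b', '']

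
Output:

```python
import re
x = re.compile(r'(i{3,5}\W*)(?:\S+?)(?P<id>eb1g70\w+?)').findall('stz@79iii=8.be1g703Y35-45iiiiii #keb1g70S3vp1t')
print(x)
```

[('iiiii #', 'eb1g70S')]

Pattern: 3 to 5 of a literal 'i', then zero or more of a non-word character (captured); then one or more of a non-whitespace character (lazy) (non-capturing group); then the literal 'eb1', then the literal 'g70', then one or more of a word character (lazy) (captured as 'id').
The `?` after the quantifier makes it lazy — it takes as little as possible before letting the rest of the pattern try.
Walking the string: at [26:41] match 'iiiii #keb1g70S', groups = ('iiiii #', 'eb1g70S').
With 2 capturing groups, `findall` returns a 2-tuple per match.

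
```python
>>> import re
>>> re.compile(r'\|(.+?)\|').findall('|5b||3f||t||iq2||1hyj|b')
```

['5b', '3f', 't', 'iq2', '1hyj']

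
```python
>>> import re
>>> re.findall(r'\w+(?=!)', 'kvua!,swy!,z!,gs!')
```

The `(?=…)`/`(?<=…)` assertion just peeks at neighbouring text; it doesn't advance the match position.
With no groups in the pattern, `findall` gives back each whole match — 4 here.

['kvua', 'swy', 'z', 'gs']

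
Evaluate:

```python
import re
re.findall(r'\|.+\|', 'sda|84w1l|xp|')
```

Scanning left to right: at [3:13] → '|84w1l|xp|'.
With no groups in the pattern, `findall` gives back each whole match — 1 here.

['|84w1l|xp|']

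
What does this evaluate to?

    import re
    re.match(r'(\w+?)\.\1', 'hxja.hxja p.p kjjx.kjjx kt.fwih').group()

`\1` is not a pattern — it's the concrete string captured by group 1, re-applied verbatim.
`re.match` only tries the pattern at the start of the string.
The match spans [0:9] → 'hxja.hxja'.
Captured: group 1 = 'hxja'.

'hxja.hxja'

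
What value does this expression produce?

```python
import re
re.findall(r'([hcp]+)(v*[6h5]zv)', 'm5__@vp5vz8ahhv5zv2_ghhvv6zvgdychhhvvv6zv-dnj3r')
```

[('hh', 'v5zv'), ('hh', 'vv6zv'), ('chhh', 'vvv6zv')]

The pattern matches one or more of one of [hcp] (captured); then zero or more of the literal 'v', then one of [6h5], then the literal 'zv' (captured).
With 2 capturing groups, `findall` returns a 2-tuple per match.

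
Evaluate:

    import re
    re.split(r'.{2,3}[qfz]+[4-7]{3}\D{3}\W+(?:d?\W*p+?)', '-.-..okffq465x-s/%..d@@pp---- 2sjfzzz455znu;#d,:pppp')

This matches 2 to 3 of any character, then one or more of one of [qfz], then exactly 3 of a character in [4-7]; then exactly 3 of a non-digit, then one or more of a non-word character; then optionally the literal 'd', then zero or more of a non-word character, then one or more of a literal 'p' (lazy) (non-capturing group).
Matches to split on: at [4:24] → '.okffq465x-s/%..d@@p'; at [30:49] → '2sjfzzz455znu;#d,:p'.
The string is cut at each match, leaving 3 pieces.

['-.-.', 'p---- ', 'ppp']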